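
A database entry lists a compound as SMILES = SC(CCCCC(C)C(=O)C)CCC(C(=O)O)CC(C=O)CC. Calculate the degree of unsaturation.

Degree of unsaturation = (number of rings) + (number of π bonds).
Ring closures in the SMILES: 0.
π bonds: 3 double bonds (each 1 DoU) → 3 DoU from unsaturation.
Total DoU = 0 + 3 = 3.

3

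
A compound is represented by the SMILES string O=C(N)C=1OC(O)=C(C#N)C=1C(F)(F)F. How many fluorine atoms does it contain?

3

Scan the SMILES for F atoms (remember two-letter symbols like Cl and Br are single atoms).
Fluorine count: 3.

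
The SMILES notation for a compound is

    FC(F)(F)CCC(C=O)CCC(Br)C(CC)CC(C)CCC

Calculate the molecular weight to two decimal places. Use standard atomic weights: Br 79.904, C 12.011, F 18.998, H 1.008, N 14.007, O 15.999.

First, the molecular formula is C17H30BrF3O (counting implicit H from valence).
  Br: 1 × 79.904 = 79.904
  C: 17 × 12.011 = 204.187
  F: 3 × 18.998 = 56.994
  H: 30 × 1.008 = 30.240
  O: 1 × 15.999 = 15.999
Sum: 1×79.904 + 17×12.011 + 3×18.998 + 30×1.008 + 1×15.999 = 387.324 → 387.32 g/mol.

387.32 g/mol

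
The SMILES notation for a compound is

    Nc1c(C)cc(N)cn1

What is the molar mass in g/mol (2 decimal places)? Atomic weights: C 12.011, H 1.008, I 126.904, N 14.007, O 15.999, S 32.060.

123.16 g/mol

First, the molecular formula is C6H9N3 (counting implicit H from valence).
  C: 6 × 12.011 = 72.066
  H: 9 × 1.008 = 9.072
  N: 3 × 14.007 = 42.021
Sum: 6×12.011 + 9×1.008 + 3×14.007 = 123.159 → 123.16 g/mol.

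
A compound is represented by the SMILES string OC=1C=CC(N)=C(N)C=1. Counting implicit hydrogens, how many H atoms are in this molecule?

Walk through each heavy atom and fill implicit hydrogens from standard valence (C 4, N 3, O 2, S 2, halogen 1):
  atom 1: O, bond orders sum to 1 (valence 2) → 1 H
  atom 2: C, bond orders sum to 4 (valence 4) → 0 H
  atom 3: C, bond orders sum to 3 (valence 4) → 1 H
  atom 4: C, bond orders sum to 3 (valence 4) → 1 H
  atom 5: C, bond orders sum to 4 (valence 4) → 0 H
  atom 6: N, bond orders sum to 1 (valence 3) → 2 H
  atom 7: C, bond orders sum to 4 (valence 4) → 0 H
  atom 8: N, bond orders sum to 1 (valence 3) → 2 H
  atom 9: C, bond orders sum to 3 (valence 4) → 1 H
Total hydrogens: 8.

8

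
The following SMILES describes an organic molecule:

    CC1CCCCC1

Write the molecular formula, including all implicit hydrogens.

C7H14

Walk through each heavy atom and fill implicit hydrogens from standard valence (C 4, N 3, O 2, S 2, halogen 1):
  atom 1: C, bond orders sum to 1 (valence 4) → 3 H
  atom 2: C, bond orders sum to 3 (valence 4) → 1 H
  atom 3: C, bond orders sum to 2 (valence 4) → 2 H
  atom 4: C, bond orders sum to 2 (valence 4) → 2 H
  atom 5: C, bond orders sum to 2 (valence 4) → 2 H
  atom 6: C, bond orders sum to 2 (valence 4) → 2 H
  atom 7: C, bond orders sum to 2 (valence 4) → 2 H
Totals → C:7, H:14.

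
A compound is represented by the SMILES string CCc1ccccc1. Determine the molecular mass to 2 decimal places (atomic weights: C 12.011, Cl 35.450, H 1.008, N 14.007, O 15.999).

106.17 g/mol

First, the molecular formula is C8H10 (counting implicit H from valence).
  C: 8 × 12.011 = 96.088
  H: 10 × 1.008 = 10.080
Sum: 8×12.011 + 10×1.008 = 106.168 → 106.17 g/mol.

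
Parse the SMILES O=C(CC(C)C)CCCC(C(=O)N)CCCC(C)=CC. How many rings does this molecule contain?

In SMILES, each pair of matching ring-closure digits denotes one ring-closing bond; the number of such bonds equals the number of independent rings.
Ring-closure bonds here: 0.

0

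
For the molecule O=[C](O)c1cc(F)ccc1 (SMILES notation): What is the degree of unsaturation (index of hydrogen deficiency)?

Molecular formula: C7H5FO2.
DoU = (2C + 2 + N − H − X) / 2, where X is the halogen count and O/S are ignored.
    = (2·7 + 2 + 0 − 5 − 1) / 2 = 10 / 2 = 5.

5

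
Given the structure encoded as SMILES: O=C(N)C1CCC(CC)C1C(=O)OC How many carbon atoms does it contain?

10

Count every carbon token in the SMILES (each C, including those in ring-closure positions and inside branches).
Carbon count: 10.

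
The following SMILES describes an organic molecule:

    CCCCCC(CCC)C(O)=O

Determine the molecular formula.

C10H20O2

Walk through each heavy atom and fill implicit hydrogens from standard valence (C 4, N 3, O 2, S 2, halogen 1):
  atom 1: C, bond orders sum to 1 (valence 4) → 3 H
  atom 2: C, bond orders sum to 2 (valence 4) → 2 H
  atom 3: C, bond orders sum to 2 (valence 4) → 2 H
  atom 4: C, bond orders sum to 2 (valence 4) → 2 H
  atom 5: C, bond orders sum to 2 (valence 4) → 2 H
  atom 6: C, bond orders sum to 3 (valence 4) → 1 H
  atom 7: C, bond orders sum to 2 (valence 4) → 2 H
  atom 8: C, bond orders sum to 2 (valence 4) → 2 H
  atom 9: C, bond orders sum to 1 (valence 4) → 3 H
  atom 10: C, bond orders sum to 4 (valence 4) → 0 H
  atom 11: O, bond orders sum to 1 (valence 2) → 1 H
  atom 12: O, bond orders sum to 2 (valence 2) → 0 H
Totals → C:10, H:20, O:2.
In Hill order: C10H20O2.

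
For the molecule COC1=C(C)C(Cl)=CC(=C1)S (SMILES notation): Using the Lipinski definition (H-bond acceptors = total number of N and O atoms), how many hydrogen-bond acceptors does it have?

N atoms: 0; O atoms: 1.
Lipinski HBA = 0 + 1 = 1.

1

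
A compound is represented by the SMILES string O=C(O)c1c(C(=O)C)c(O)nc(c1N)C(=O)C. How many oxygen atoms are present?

5

Scan the SMILES for O atoms (remember two-letter symbols like Cl and Br are single atoms).
Oxygen count: 5.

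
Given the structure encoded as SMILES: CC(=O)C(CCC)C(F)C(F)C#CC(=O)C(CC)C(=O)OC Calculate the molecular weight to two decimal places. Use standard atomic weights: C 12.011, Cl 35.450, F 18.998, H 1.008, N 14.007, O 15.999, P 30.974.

316.34 g/mol

First, the molecular formula is C16H22F2O4 (counting implicit H from valence).
  C: 16 × 12.011 = 192.176
  F: 2 × 18.998 = 37.996
  H: 22 × 1.008 = 22.176
  O: 4 × 15.999 = 63.996
Sum: 16×12.011 + 2×18.998 + 22×1.008 + 4×15.999 = 316.344 → 316.34 g/mol.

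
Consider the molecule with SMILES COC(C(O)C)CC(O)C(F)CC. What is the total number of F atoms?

1

Scan the SMILES for F atoms (remember two-letter symbols like Cl and Br are single atoms).
Fluorine count: 1.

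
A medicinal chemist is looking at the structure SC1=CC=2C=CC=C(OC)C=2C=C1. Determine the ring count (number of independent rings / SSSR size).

In SMILES, each pair of matching ring-closure digits denotes one ring-closing bond; the number of such bonds equals the number of independent rings.
Ring-closure bonds here: 2.

2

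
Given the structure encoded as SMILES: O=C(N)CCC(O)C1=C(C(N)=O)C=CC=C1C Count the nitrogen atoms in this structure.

Scan the SMILES for N atoms (remember two-letter symbols like Cl and Br are single atoms).
Nitrogen count: 2.

2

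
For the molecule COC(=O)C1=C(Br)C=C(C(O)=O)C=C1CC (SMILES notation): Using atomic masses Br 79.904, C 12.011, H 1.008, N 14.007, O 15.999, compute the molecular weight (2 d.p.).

First, the molecular formula is C11H11BrO4 (counting implicit H from valence).
  Br: 1 × 79.904 = 79.904
  C: 11 × 12.011 = 132.121
  H: 11 × 1.008 = 11.088
  O: 4 × 15.999 = 63.996
Sum: 1×79.904 + 11×12.011 + 11×1.008 + 4×15.999 = 287.109 → 287.11 g/mol.

287.11 g/mol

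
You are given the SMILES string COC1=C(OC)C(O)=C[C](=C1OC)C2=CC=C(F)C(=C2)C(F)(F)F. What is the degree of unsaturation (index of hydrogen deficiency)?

Molecular formula: C16H14F4O4.
DoU = (2C + 2 + N − H − X) / 2, where X is the halogen count and O/S are ignored.
    = (2·16 + 2 + 0 − 14 − 4) / 2 = 16 / 2 = 8.

8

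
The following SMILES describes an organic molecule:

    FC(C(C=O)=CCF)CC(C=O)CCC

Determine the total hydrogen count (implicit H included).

16

Walk through each heavy atom and fill implicit hydrogens from standard valence (C 4, N 3, O 2, S 2, halogen 1):
  atom 1: F (halogen, monovalent) → 0 H
  atom 2: C, bond orders sum to 3 (valence 4) → 1 H
  atom 3: C, bond orders sum to 4 (valence 4) → 0 H
  atom 4: C, bond orders sum to 3 (valence 4) → 1 H
  atom 5: O, bond orders sum to 2 (valence 2) → 0 H
  atom 6: C, bond orders sum to 3 (valence 4) → 1 H
  atom 7: C, bond orders sum to 2 (valence 4) → 2 H
  atom 8: F (halogen, monovalent) → 0 H
  atom 9: C, bond orders sum to 2 (valence 4) → 2 H
  atom 10: C, bond orders sum to 3 (valence 4) → 1 H
  atom 11: C, bond orders sum to 3 (valence 4) → 1 H
  atom 12: O, bond orders sum to 2 (valence 2) → 0 H
  atom 13: C, bond orders sum to 2 (valence 4) → 2 H
  atom 14: C, bond orders sum to 2 (valence 4) → 2 H
  atom 15: C, bond orders sum to 1 (valence 4) → 3 H
Total hydrogens: 16.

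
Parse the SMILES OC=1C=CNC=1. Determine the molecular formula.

Walk through each heavy atom and fill implicit hydrogens from standard valence (C 4, N 3, O 2, S 2, halogen 1):
  atom 1: O, bond orders sum to 1 (valence 2) → 1 H
  atom 2: C, bond orders sum to 4 (valence 4) → 0 H
  atom 3: C, bond orders sum to 3 (valence 4) → 1 H
  atom 4: C, bond orders sum to 3 (valence 4) → 1 H
  atom 5: N, bond orders sum to 2 (valence 3) → 1 H
  atom 6: C, bond orders sum to 3 (valence 4) → 1 H
Totals → C:4, H:5, N:1, O:1.

C4H5NO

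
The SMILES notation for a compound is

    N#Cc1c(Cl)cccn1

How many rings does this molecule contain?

In SMILES, each pair of matching ring-closure digits denotes one ring-closing bond; the number of such bonds equals the number of independent rings.
Ring-closure bonds here: 1.

1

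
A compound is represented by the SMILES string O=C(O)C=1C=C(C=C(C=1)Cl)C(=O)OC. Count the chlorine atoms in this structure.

1

Scan the SMILES for Cl atoms (remember two-letter symbols like Cl and Br are single atoms).
Chlorine count: 1.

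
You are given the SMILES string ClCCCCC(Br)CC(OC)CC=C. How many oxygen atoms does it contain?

1

Scan the SMILES for O atoms (remember two-letter symbols like Cl and Br are single atoms).
Oxygen count: 1.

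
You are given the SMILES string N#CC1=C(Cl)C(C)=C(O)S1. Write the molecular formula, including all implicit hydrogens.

Walk through each heavy atom and fill implicit hydrogens from standard valence (C 4, N 3, O 2, S 2, halogen 1):
  atom 1: N, bond orders sum to 3 (valence 3) → 0 H
  atom 2: C, bond orders sum to 4 (valence 4) → 0 H
  atom 3: C, bond orders sum to 4 (valence 4) → 0 H
  atom 4: C, bond orders sum to 4 (valence 4) → 0 H
  atom 5: Cl (halogen, monovalent) → 0 H
  atom 6: C, bond orders sum to 4 (valence 4) → 0 H
  atom 7: C, bond orders sum to 1 (valence 4) → 3 H
  atom 8: C, bond orders sum to 4 (valence 4) → 0 H
  atom 9: O, bond orders sum to 1 (valence 2) → 1 H
  atom 10: S, bond orders sum to 2 (valence 2) → 0 H
Totals → C:6, H:4, Cl:1, N:1, O:1, S:1.

C6H4ClNOS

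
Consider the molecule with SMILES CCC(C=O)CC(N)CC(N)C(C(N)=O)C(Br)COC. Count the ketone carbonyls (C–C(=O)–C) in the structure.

0

Scan the SMILES for the ketone motif — none present.
Groups that are present: 1 aldehyde, 1 amide, 1 ether, 2 primary amine.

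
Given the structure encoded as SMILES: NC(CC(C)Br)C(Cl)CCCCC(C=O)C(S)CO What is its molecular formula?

C13H25BrClNO2S

Walk through each heavy atom and fill implicit hydrogens from standard valence (C 4, N 3, O 2, S 2, halogen 1):
  atom 1: N, bond orders sum to 1 (valence 3) → 2 H
  atom 2: C, bond orders sum to 3 (valence 4) → 1 H
  atom 3: C, bond orders sum to 2 (valence 4) → 2 H
  atom 4: C, bond orders sum to 3 (valence 4) → 1 H
  atom 5: C, bond orders sum to 1 (valence 4) → 3 H
  atom 6: Br (halogen, monovalent) → 0 H
  atom 7: C, bond orders sum to 3 (valence 4) → 1 H
  atom 8: Cl (halogen, monovalent) → 0 H
  atom 9: C, bond orders sum to 2 (valence 4) → 2 H
  atom 10: C, bond orders sum to 2 (valence 4) → 2 H
  atom 11: C, bond orders sum to 2 (valence 4) → 2 H
  atom 12: C, bond orders sum to 2 (valence 4) → 2 H
  atom 13: C, bond orders sum to 3 (valence 4) → 1 H
  atom 14: C, bond orders sum to 3 (valence 4) → 1 H
  atom 15: O, bond orders sum to 2 (valence 2) → 0 H
  atom 16: C, bond orders sum to 3 (valence 4) → 1 H
  atom 17: S, bond orders sum to 1 (valence 2) → 1 H
  atom 18: C, bond orders sum to 2 (valence 4) → 2 H
  atom 19: O, bond orders sum to 1 (valence 2) → 1 H
Totals → C:13, H:25, Br:1, Cl:1, N:1, O:2, S:1.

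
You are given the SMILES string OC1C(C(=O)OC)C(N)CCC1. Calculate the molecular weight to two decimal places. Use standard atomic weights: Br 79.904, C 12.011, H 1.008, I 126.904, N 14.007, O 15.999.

173.21 g/mol

First, the molecular formula is C8H15NO3 (counting implicit H from valence).
  C: 8 × 12.011 = 96.088
  H: 15 × 1.008 = 15.120
  N: 1 × 14.007 = 14.007
  O: 3 × 15.999 = 47.997
Sum: 8×12.011 + 15×1.008 + 1×14.007 + 3×15.999 = 173.212 → 173.21 g/mol.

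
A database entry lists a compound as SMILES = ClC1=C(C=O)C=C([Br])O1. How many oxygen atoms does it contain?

Scan the SMILES for O atoms (remember two-letter symbols like Cl and Br are single atoms).
Oxygen count: 2.

2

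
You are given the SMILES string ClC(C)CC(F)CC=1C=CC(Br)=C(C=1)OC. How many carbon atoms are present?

Count every carbon token in the SMILES (each C, including those in ring-closure positions and inside branches).
Carbon count: 12.

12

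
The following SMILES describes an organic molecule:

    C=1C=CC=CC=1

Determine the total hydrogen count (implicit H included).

Walk through each heavy atom and fill implicit hydrogens from standard valence (C 4, N 3, O 2, S 2, halogen 1):
  atom 1: C, bond orders sum to 3 (valence 4) → 1 H
  atom 2: C, bond orders sum to 3 (valence 4) → 1 H
  atom 3: C, bond orders sum to 3 (valence 4) → 1 H
  atom 4: C, bond orders sum to 3 (valence 4) → 1 H
  atom 5: C, bond orders sum to 3 (valence 4) → 1 H
  atom 6: C, bond orders sum to 3 (valence 4) → 1 H
Total hydrogens: 6.

6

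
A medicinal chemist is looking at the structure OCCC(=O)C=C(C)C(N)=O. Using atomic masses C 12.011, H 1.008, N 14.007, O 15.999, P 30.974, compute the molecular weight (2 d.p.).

First, the molecular formula is C7H11NO3 (counting implicit H from valence).
  C: 7 × 12.011 = 84.077
  H: 11 × 1.008 = 11.088
  N: 1 × 14.007 = 14.007
  O: 3 × 15.999 = 47.997
Sum: 7×12.011 + 11×1.008 + 1×14.007 + 3×15.999 = 157.169 → 157.17 g/mol.

157.17 g/mol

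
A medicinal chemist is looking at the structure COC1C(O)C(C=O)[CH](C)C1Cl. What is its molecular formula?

C8H13ClO3

Walk through each heavy atom and fill implicit hydrogens from standard valence (C 4, N 3, O 2, S 2, halogen 1):
  atom 1: C, bond orders sum to 1 (valence 4) → 3 H
  atom 2: O, bond orders sum to 2 (valence 2) → 0 H
  atom 3: C, bond orders sum to 3 (valence 4) → 1 H
  atom 4: C, bond orders sum to 3 (valence 4) → 1 H
  atom 5: O, bond orders sum to 1 (valence 2) → 1 H
  atom 6: C, bond orders sum to 3 (valence 4) → 1 H
  atom 7: C, bond orders sum to 3 (valence 4) → 1 H
  atom 8: O, bond orders sum to 2 (valence 2) → 0 H
  atom 9: C with explicit H count 1
  atom 10: C, bond orders sum to 1 (valence 4) → 3 H
  atom 11: C, bond orders sum to 3 (valence 4) → 1 H
  atom 12: Cl (halogen, monovalent) → 0 H
Totals → C:8, H:13, Cl:1, O:3.
In Hill order: C8H13ClO3.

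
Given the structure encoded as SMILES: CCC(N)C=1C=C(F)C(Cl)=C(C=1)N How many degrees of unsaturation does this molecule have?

4

Degree of unsaturation = (number of rings) + (number of π bonds).
Ring closures in the SMILES: 1.
π bonds: 3 double bonds (each 1 DoU) → 3 DoU from unsaturation.
Total DoU = 1 + 3 = 4.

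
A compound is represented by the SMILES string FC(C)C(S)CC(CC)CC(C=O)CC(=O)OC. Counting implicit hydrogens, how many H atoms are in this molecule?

23

Walk through each heavy atom and fill implicit hydrogens from standard valence (C 4, N 3, O 2, S 2, halogen 1):
  atom 1: F (halogen, monovalent) → 0 H
  atom 2: C, bond orders sum to 3 (valence 4) → 1 H
  atom 3: C, bond orders sum to 1 (valence 4) → 3 H
  atom 4: C, bond orders sum to 3 (valence 4) → 1 H
  atom 5: S, bond orders sum to 1 (valence 2) → 1 H
  atom 6: C, bond orders sum to 2 (valence 4) → 2 H
  atom 7: C, bond orders sum to 3 (valence 4) → 1 H
  atom 8: C, bond orders sum to 2 (valence 4) → 2 H
  atom 9: C, bond orders sum to 1 (valence 4) → 3 H
  atom 10: C, bond orders sum to 2 (valence 4) → 2 H
  atom 11: C, bond orders sum to 3 (valence 4) → 1 H
  atom 12: C, bond orders sum to 3 (valence 4) → 1 H
  atom 13: O, bond orders sum to 2 (valence 2) → 0 H
  atom 14: C, bond orders sum to 2 (valence 4) → 2 H
  atom 15: C, bond orders sum to 4 (valence 4) → 0 H
  atom 16: O, bond orders sum to 2 (valence 2) → 0 H
  atom 17: O, bond orders sum to 2 (valence 2) → 0 H
  atom 18: C, bond orders sum to 1 (valence 4) → 3 H
Total hydrogens: 23.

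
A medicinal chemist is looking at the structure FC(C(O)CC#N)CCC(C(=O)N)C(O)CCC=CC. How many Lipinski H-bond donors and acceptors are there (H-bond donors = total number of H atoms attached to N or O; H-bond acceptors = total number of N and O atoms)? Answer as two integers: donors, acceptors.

4, 5

Donors: find every N or O and count the H atoms it carries.
  atom 4 (O): bond orders sum to 1 → 1 H
  atom 7 (N): bond orders sum to 3 → 0 H
  atom 12 (O): bond orders sum to 2 → 0 H
  atom 13 (N): bond orders sum to 1 → 2 H
  atom 15 (O): bond orders sum to 1 → 1 H
Lipinski HBD = 4.
Acceptors: N atoms = 2, O atoms = 3 → HBA = 5.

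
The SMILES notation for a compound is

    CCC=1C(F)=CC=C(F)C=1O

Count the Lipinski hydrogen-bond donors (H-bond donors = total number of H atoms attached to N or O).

Donors: find every N or O and count the H atoms it carries.
  atom 11 (O): bond orders sum to 1 → 1 H
Lipinski HBD = 1.

1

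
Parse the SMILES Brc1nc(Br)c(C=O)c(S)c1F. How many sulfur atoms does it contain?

1

Scan the SMILES for S atoms (remember two-letter symbols like Cl and Br are single atoms).
Sulfur count: 1.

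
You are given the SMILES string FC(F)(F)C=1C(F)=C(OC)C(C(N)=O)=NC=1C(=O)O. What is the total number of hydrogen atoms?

Walk through each heavy atom and fill implicit hydrogens from standard valence (C 4, N 3, O 2, S 2, halogen 1):
  atom 1: F (halogen, monovalent) → 0 H
  atom 2: C, bond orders sum to 4 (valence 4) → 0 H
  atom 3: F (halogen, monovalent) → 0 H
  atom 4: F (halogen, monovalent) → 0 H
  atom 5: C, bond orders sum to 4 (valence 4) → 0 H
  atom 6: C, bond orders sum to 4 (valence 4) → 0 H
  atom 7: F (halogen, monovalent) → 0 H
  atom 8: C, bond orders sum to 4 (valence 4) → 0 H
  atom 9: O, bond orders sum to 2 (valence 2) → 0 H
  atom 10: C, bond orders sum to 1 (valence 4) → 3 H
  atom 11: C, bond orders sum to 4 (valence 4) → 0 H
  atom 12: C, bond orders sum to 4 (valence 4) → 0 H
  atom 13: N, bond orders sum to 1 (valence 3) → 2 H
  atom 14: O, bond orders sum to 2 (valence 2) → 0 H
  atom 15: N, bond orders sum to 3 (valence 3) → 0 H
  atom 16: C, bond orders sum to 4 (valence 4) → 0 H
  atom 17: C, bond orders sum to 4 (valence 4) → 0 H
  atom 18: O, bond orders sum to 2 (valence 2) → 0 H
  atom 19: O, bond orders sum to 1 (valence 2) → 1 H
Total hydrogens: 6.

6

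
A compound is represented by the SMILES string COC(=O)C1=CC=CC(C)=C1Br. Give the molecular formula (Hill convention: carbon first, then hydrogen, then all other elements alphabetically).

Walk through each heavy atom and fill implicit hydrogens from standard valence (C 4, N 3, O 2, S 2, halogen 1):
  atom 1: C, bond orders sum to 1 (valence 4) → 3 H
  atom 2: O, bond orders sum to 2 (valence 2) → 0 H
  atom 3: C, bond orders sum to 4 (valence 4) → 0 H
  atom 4: O, bond orders sum to 2 (valence 2) → 0 H
  atom 5: C, bond orders sum to 4 (valence 4) → 0 H
  atom 6: C, bond orders sum to 3 (valence 4) → 1 H
  atom 7: C, bond orders sum to 3 (valence 4) → 1 H
  atom 8: C, bond orders sum to 3 (valence 4) → 1 H
  atom 9: C, bond orders sum to 4 (valence 4) → 0 H
  atom 10: C, bond orders sum to 1 (valence 4) → 3 H
  atom 11: C, bond orders sum to 4 (valence 4) → 0 H
  atom 12: Br (halogen, monovalent) → 0 H
Totals → C:9, H:9, Br:1, O:2.

C9H9BrO2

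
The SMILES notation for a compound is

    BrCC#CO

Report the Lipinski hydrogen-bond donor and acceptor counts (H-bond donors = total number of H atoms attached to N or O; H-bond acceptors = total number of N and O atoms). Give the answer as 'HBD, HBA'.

1, 1

Donors: find every N or O and count the H atoms it carries.
  atom 5 (O): bond orders sum to 1 → 1 H
Lipinski HBD = 1.
Acceptors: N atoms = 0, O atoms = 1 → HBA = 1.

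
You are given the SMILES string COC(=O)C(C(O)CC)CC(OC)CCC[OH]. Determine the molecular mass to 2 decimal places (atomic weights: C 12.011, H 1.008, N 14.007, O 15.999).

248.32 g/mol

First, the molecular formula is C12H24O5 (counting implicit H from valence).
  C: 12 × 12.011 = 144.132
  H: 24 × 1.008 = 24.192
  O: 5 × 15.999 = 79.995
Sum: 12×12.011 + 24×1.008 + 5×15.999 = 248.319 → 248.32 g/mol.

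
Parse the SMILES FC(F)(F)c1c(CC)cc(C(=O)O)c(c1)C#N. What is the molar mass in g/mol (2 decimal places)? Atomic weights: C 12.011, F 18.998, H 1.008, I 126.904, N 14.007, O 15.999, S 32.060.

First, the molecular formula is C11H8F3NO2 (counting implicit H from valence).
  C: 11 × 12.011 = 132.121
  F: 3 × 18.998 = 56.994
  H: 8 × 1.008 = 8.064
  N: 1 × 14.007 = 14.007
  O: 2 × 15.999 = 31.998
Sum: 11×12.011 + 3×18.998 + 8×1.008 + 1×14.007 + 2×15.999 = 243.184 → 243.18 g/mol.

243.18 g/mol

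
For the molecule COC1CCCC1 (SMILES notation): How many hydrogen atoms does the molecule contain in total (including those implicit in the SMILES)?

12

Walk through each heavy atom and fill implicit hydrogens from standard valence (C 4, N 3, O 2, S 2, halogen 1):
  atom 1: C, bond orders sum to 1 (valence 4) → 3 H
  atom 2: O, bond orders sum to 2 (valence 2) → 0 H
  atom 3: C, bond orders sum to 3 (valence 4) → 1 H
  atom 4: C, bond orders sum to 2 (valence 4) → 2 H
  atom 5: C, bond orders sum to 2 (valence 4) → 2 H
  atom 6: C, bond orders sum to 2 (valence 4) → 2 H
  atom 7: C, bond orders sum to 2 (valence 4) → 2 H
Total hydrogens: 12.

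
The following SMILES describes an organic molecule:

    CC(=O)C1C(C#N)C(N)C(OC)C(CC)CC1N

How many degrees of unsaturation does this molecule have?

Degree of unsaturation = (number of rings) + (number of π bonds).
Ring closures in the SMILES: 1.
π bonds: 1 double bond (each 1 DoU), 1 triple bond (each 2 DoU) → 3 DoU from unsaturation.
Total DoU = 1 + 3 = 4.

4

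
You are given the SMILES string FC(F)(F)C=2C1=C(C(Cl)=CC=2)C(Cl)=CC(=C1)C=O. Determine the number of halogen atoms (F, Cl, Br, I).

5

Halogen atoms appear at heavy-atom positions 1, 3, 4, 9, 13 (2×Cl, 3×F).
Other groups present: 1 aldehyde.
Halogen count: 5.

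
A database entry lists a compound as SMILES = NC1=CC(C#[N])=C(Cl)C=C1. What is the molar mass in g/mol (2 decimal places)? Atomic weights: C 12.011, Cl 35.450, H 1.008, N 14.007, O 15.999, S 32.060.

First, the molecular formula is C7H5ClN2 (counting implicit H from valence).
  C: 7 × 12.011 = 84.077
  Cl: 1 × 35.450 = 35.450
  H: 5 × 1.008 = 5.040
  N: 2 × 14.007 = 28.014
Sum: 7×12.011 + 1×35.450 + 5×1.008 + 2×14.007 = 152.581 → 152.58 g/mol.

152.58 g/mol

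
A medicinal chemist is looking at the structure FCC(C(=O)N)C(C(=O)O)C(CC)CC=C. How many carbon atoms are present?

11

Count every carbon token in the SMILES (each C, including those in ring-closure positions and inside branches).
Carbon count: 11.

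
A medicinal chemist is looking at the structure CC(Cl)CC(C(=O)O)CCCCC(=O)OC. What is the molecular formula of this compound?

Walk through each heavy atom and fill implicit hydrogens from standard valence (C 4, N 3, O 2, S 2, halogen 1):
  atom 1: C, bond orders sum to 1 (valence 4) → 3 H
  atom 2: C, bond orders sum to 3 (valence 4) → 1 H
  atom 3: Cl (halogen, monovalent) → 0 H
  atom 4: C, bond orders sum to 2 (valence 4) → 2 H
  atom 5: C, bond orders sum to 3 (valence 4) → 1 H
  atom 6: C, bond orders sum to 4 (valence 4) → 0 H
  atom 7: O, bond orders sum to 2 (valence 2) → 0 H
  atom 8: O, bond orders sum to 1 (valence 2) → 1 H
  atom 9: C, bond orders sum to 2 (valence 4) → 2 H
  atom 10: C, bond orders sum to 2 (valence 4) → 2 H
  atom 11: C, bond orders sum to 2 (valence 4) → 2 H
  atom 12: C, bond orders sum to 2 (valence 4) → 2 H
  atom 13: C, bond orders sum to 4 (valence 4) → 0 H
  atom 14: O, bond orders sum to 2 (valence 2) → 0 H
  atom 15: O, bond orders sum to 2 (valence 2) → 0 H
  atom 16: C, bond orders sum to 1 (valence 4) → 3 H
Totals → C:11, H:19, Cl:1, O:4.
In Hill order: C11H19ClO4.

C11H19ClO4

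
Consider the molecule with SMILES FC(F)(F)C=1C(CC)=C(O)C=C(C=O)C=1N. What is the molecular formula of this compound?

C10H10F3NO2

Walk through each heavy atom and fill implicit hydrogens from standard valence (C 4, N 3, O 2, S 2, halogen 1):
  atom 1: F (halogen, monovalent) → 0 H
  atom 2: C, bond orders sum to 4 (valence 4) → 0 H
  atom 3: F (halogen, monovalent) → 0 H
  atom 4: F (halogen, monovalent) → 0 H
  atom 5: C, bond orders sum to 4 (valence 4) → 0 H
  atom 6: C, bond orders sum to 4 (valence 4) → 0 H
  atom 7: C, bond orders sum to 2 (valence 4) → 2 H
  atom 8: C, bond orders sum to 1 (valence 4) → 3 H
  atom 9: C, bond orders sum to 4 (valence 4) → 0 H
  atom 10: O, bond orders sum to 1 (valence 2) → 1 H
  atom 11: C, bond orders sum to 3 (valence 4) → 1 H
  atom 12: C, bond orders sum to 4 (valence 4) → 0 H
  atom 13: C, bond orders sum to 3 (valence 4) → 1 H
  atom 14: O, bond orders sum to 2 (valence 2) → 0 H
  atom 15: C, bond orders sum to 4 (valence 4) → 0 H
  atom 16: N, bond orders sum to 1 (valence 3) → 2 H
Totals → C:10, H:10, F:3, N:1, O:2.
In Hill order: C10H10F3NO2.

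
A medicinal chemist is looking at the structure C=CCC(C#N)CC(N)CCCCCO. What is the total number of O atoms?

Scan the SMILES for O atoms (remember two-letter symbols like Cl and Br are single atoms).
Oxygen count: 1.

1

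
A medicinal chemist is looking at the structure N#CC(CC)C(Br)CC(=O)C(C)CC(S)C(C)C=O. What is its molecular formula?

C14H22BrNO2S

Walk through each heavy atom and fill implicit hydrogens from standard valence (C 4, N 3, O 2, S 2, halogen 1):
  atom 1: N, bond orders sum to 3 (valence 3) → 0 H
  atom 2: C, bond orders sum to 4 (valence 4) → 0 H
  atom 3: C, bond orders sum to 3 (valence 4) → 1 H
  atom 4: C, bond orders sum to 2 (valence 4) → 2 H
  atom 5: C, bond orders sum to 1 (valence 4) → 3 H
  atom 6: C, bond orders sum to 3 (valence 4) → 1 H
  atom 7: Br (halogen, monovalent) → 0 H
  atom 8: C, bond orders sum to 2 (valence 4) → 2 H
  atom 9: C, bond orders sum to 4 (valence 4) → 0 H
  atom 10: O, bond orders sum to 2 (valence 2) → 0 H
  atom 11: C, bond orders sum to 3 (valence 4) → 1 H
  atom 12: C, bond orders sum to 1 (valence 4) → 3 H
  atom 13: C, bond orders sum to 2 (valence 4) → 2 H
  atom 14: C, bond orders sum to 3 (valence 4) → 1 H
  atom 15: S, bond orders sum to 1 (valence 2) → 1 H
  atom 16: C, bond orders sum to 3 (valence 4) → 1 H
  atom 17: C, bond orders sum to 1 (valence 4) → 3 H
  atom 18: C, bond orders sum to 3 (valence 4) → 1 H
  atom 19: O, bond orders sum to 2 (valence 2) → 0 H
Totals → C:14, H:22, Br:1, N:1, O:2, S:1.
In Hill order: C14H22BrNO2S.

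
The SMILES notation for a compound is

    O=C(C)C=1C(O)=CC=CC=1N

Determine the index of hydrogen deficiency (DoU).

Molecular formula: C8H9NO2.
DoU = (2C + 2 + N − H − X) / 2, where X is the halogen count and O/S are ignored.
    = (2·8 + 2 + 1 − 9 − 0) / 2 = 10 / 2 = 5.

5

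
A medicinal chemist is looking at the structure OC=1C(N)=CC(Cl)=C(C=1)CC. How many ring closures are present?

1

In SMILES, each pair of matching ring-closure digits denotes one ring-closing bond; the number of such bonds equals the number of independent rings.
Ring-closure bonds here: 1.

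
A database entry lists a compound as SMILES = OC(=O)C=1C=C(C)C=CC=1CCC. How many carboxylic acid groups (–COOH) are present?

The carboxylic acid motif appears at heavy-atom position 2 in the SMILES.
Carboxylic acid count: 1.

1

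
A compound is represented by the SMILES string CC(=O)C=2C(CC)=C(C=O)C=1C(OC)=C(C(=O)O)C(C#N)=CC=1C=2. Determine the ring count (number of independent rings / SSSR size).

In SMILES, each pair of matching ring-closure digits denotes one ring-closing bond; the number of such bonds equals the number of independent rings.
Ring-closure bonds here: 2.

2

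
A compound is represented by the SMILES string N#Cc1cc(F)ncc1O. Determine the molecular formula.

C6H3FN2O

Walk through each heavy atom and fill implicit hydrogens from standard valence (C 4, N 3, O 2, S 2, halogen 1); for lowercase aromatic atoms, an aromatic c carries 1 H when it has two neighbours and 0 H with three, and aromatic n carries 0 H:
  atom 1: N, bond orders sum to 3 (valence 3) → 0 H
  atom 2: C, bond orders sum to 4 (valence 4) → 0 H
  atom 3: aromatic c, 3 neighbours → 0 H
  atom 4: aromatic c, 2 neighbours → 1 H
  atom 5: aromatic c, 3 neighbours → 0 H
  atom 6: F (halogen, monovalent) → 0 H
  atom 7: aromatic n, 2 neighbours → 0 H
  atom 8: aromatic c, 2 neighbours → 1 H
  atom 9: aromatic c, 3 neighbours → 0 H
  atom 10: O, bond orders sum to 1 (valence 2) → 1 H
Totals → C:6, H:3, F:1, N:2, O:1.
In Hill order: C6H3FN2O.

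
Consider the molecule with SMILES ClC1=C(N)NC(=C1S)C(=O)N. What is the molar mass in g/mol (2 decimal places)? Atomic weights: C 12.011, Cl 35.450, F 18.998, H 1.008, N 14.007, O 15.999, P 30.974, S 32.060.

191.63 g/mol

First, the molecular formula is C5H6ClN3OS (counting implicit H from valence).
  C: 5 × 12.011 = 60.055
  Cl: 1 × 35.450 = 35.450
  H: 6 × 1.008 = 6.048
  N: 3 × 14.007 = 42.021
  O: 1 × 15.999 = 15.999
  S: 1 × 32.060 = 32.060
Sum: 5×12.011 + 1×35.450 + 6×1.008 + 3×14.007 + 1×15.999 + 1×32.060 = 191.633 → 191.63 g/mol.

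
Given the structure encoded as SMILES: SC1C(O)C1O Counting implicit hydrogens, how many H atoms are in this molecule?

Walk through each heavy atom and fill implicit hydrogens from standard valence (C 4, N 3, O 2, S 2, halogen 1):
  atom 1: S, bond orders sum to 1 (valence 2) → 1 H
  atom 2: C, bond orders sum to 3 (valence 4) → 1 H
  atom 3: C, bond orders sum to 3 (valence 4) → 1 H
  atom 4: O, bond orders sum to 1 (valence 2) → 1 H
  atom 5: C, bond orders sum to 3 (valence 4) → 1 H
  atom 6: O, bond orders sum to 1 (valence 2) → 1 H
Total hydrogens: 6.

6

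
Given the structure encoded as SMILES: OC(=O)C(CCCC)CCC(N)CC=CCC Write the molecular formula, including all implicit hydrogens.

C14H27NO2

Walk through each heavy atom and fill implicit hydrogens from standard valence (C 4, N 3, O 2, S 2, halogen 1):
  atom 1: O, bond orders sum to 1 (valence 2) → 1 H
  atom 2: C, bond orders sum to 4 (valence 4) → 0 H
  atom 3: O, bond orders sum to 2 (valence 2) → 0 H
  atom 4: C, bond orders sum to 3 (valence 4) → 1 H
  atom 5: C, bond orders sum to 2 (valence 4) → 2 H
  atom 6: C, bond orders sum to 2 (valence 4) → 2 H
  atom 7: C, bond orders sum to 2 (valence 4) → 2 H
  atom 8: C, bond orders sum to 1 (valence 4) → 3 H
  atom 9: C, bond orders sum to 2 (valence 4) → 2 H
  atom 10: C, bond orders sum to 2 (valence 4) → 2 H
  atom 11: C, bond orders sum to 3 (valence 4) → 1 H
  atom 12: N, bond orders sum to 1 (valence 3) → 2 H
  atom 13: C, bond orders sum to 2 (valence 4) → 2 H
  atom 14: C, bond orders sum to 3 (valence 4) → 1 H
  atom 15: C, bond orders sum to 3 (valence 4) → 1 H
  atom 16: C, bond orders sum to 2 (valence 4) → 2 H
  atom 17: C, bond orders sum to 1 (valence 4) → 3 H
Totals → C:14, H:27, N:1, O:2.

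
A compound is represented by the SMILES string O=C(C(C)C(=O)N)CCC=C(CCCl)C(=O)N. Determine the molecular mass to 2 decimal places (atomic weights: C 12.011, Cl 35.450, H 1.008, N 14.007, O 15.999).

First, the molecular formula is C11H17ClN2O3 (counting implicit H from valence).
  C: 11 × 12.011 = 132.121
  Cl: 1 × 35.450 = 35.450
  H: 17 × 1.008 = 17.136
  N: 2 × 14.007 = 28.014
  O: 3 × 15.999 = 47.997
Sum: 11×12.011 + 1×35.450 + 17×1.008 + 2×14.007 + 3×15.999 = 260.718 → 260.72 g/mol.

260.72 g/mol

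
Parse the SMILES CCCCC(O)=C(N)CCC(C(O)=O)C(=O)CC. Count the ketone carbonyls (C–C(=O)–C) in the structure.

1

The ketone motif appears at heavy-atom position 15 in the SMILES.
Other groups present: 1 alkene, 1 carboxylic acid, 1 hydroxyl, 1 primary amine.
Ketone count: 1.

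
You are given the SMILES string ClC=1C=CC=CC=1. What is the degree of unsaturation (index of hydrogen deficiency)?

Degree of unsaturation = (number of rings) + (number of π bonds).
Ring closures in the SMILES: 1.
π bonds: 3 double bonds (each 1 DoU) → 3 DoU from unsaturation.
Total DoU = 1 + 3 = 4.

4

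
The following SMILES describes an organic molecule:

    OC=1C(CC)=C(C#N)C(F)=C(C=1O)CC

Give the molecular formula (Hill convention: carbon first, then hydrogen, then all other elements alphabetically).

Walk through each heavy atom and fill implicit hydrogens from standard valence (C 4, N 3, O 2, S 2, halogen 1):
  atom 1: O, bond orders sum to 1 (valence 2) → 1 H
  atom 2: C, bond orders sum to 4 (valence 4) → 0 H
  atom 3: C, bond orders sum to 4 (valence 4) → 0 H
  atom 4: C, bond orders sum to 2 (valence 4) → 2 H
  atom 5: C, bond orders sum to 1 (valence 4) → 3 H
  atom 6: C, bond orders sum to 4 (valence 4) → 0 H
  atom 7: C, bond orders sum to 4 (valence 4) → 0 H
  atom 8: N, bond orders sum to 3 (valence 3) → 0 H
  atom 9: C, bond orders sum to 4 (valence 4) → 0 H
  atom 10: F (halogen, monovalent) → 0 H
  atom 11: C, bond orders sum to 4 (valence 4) → 0 H
  atom 12: C, bond orders sum to 4 (valence 4) → 0 H
  atom 13: O, bond orders sum to 1 (valence 2) → 1 H
  atom 14: C, bond orders sum to 2 (valence 4) → 2 H
  atom 15: C, bond orders sum to 1 (valence 4) → 3 H
Totals → C:11, H:12, F:1, N:1, O:2.
In Hill order: C11H12FNO2.

C11H12FNO2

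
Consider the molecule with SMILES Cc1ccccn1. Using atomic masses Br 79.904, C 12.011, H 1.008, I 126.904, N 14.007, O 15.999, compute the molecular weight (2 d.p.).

93.13 g/mol

First, the molecular formula is C6H7N (counting implicit H from valence).
  C: 6 × 12.011 = 72.066
  H: 7 × 1.008 = 7.056
  N: 1 × 14.007 = 14.007
Sum: 6×12.011 + 7×1.008 + 1×14.007 = 93.129 → 93.13 g/mol.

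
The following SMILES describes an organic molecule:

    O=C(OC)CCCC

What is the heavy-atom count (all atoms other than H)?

Every atom symbol written in the SMILES (organic subset) is one heavy atom; implicit H are not written.
Heavy atoms by element → C:6, O:2.
Total: 8.

8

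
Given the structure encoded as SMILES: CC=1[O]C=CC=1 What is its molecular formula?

C5H6O

Walk through each heavy atom and fill implicit hydrogens from standard valence (C 4, N 3, O 2, S 2, halogen 1):
  atom 1: C, bond orders sum to 1 (valence 4) → 3 H
  atom 2: C, bond orders sum to 4 (valence 4) → 0 H
  atom 3: O with explicit H count 0
  atom 4: C, bond orders sum to 3 (valence 4) → 1 H
  atom 5: C, bond orders sum to 3 (valence 4) → 1 H
  atom 6: C, bond orders sum to 3 (valence 4) → 1 H
Totals → C:5, H:6, O:1.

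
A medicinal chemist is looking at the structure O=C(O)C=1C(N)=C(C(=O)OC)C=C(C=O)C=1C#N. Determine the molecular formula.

C11H8N2O5

Walk through each heavy atom and fill implicit hydrogens from standard valence (C 4, N 3, O 2, S 2, halogen 1):
  atom 1: O, bond orders sum to 2 (valence 2) → 0 H
  atom 2: C, bond orders sum to 4 (valence 4) → 0 H
  atom 3: O, bond orders sum to 1 (valence 2) → 1 H
  atom 4: C, bond orders sum to 4 (valence 4) → 0 H
  atom 5: C, bond orders sum to 4 (valence 4) → 0 H
  atom 6: N, bond orders sum to 1 (valence 3) → 2 H
  atom 7: C, bond orders sum to 4 (valence 4) → 0 H
  atom 8: C, bond orders sum to 4 (valence 4) → 0 H
  atom 9: O, bond orders sum to 2 (valence 2) → 0 H
  atom 10: O, bond orders sum to 2 (valence 2) → 0 H
  atom 11: C, bond orders sum to 1 (valence 4) → 3 H
  atom 12: C, bond orders sum to 3 (valence 4) → 1 H
  atom 13: C, bond orders sum to 4 (valence 4) → 0 H
  atom 14: C, bond orders sum to 3 (valence 4) → 1 H
  atom 15: O, bond orders sum to 2 (valence 2) → 0 H
  atom 16: C, bond orders sum to 4 (valence 4) → 0 H
  atom 17: C, bond orders sum to 4 (valence 4) → 0 H
  atom 18: N, bond orders sum to 3 (valence 3) → 0 H
Totals → C:11, H:8, N:2, O:5.
In Hill order: C11H8N2O5.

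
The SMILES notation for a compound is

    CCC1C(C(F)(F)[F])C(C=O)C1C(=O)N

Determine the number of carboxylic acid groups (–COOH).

0

Scan the SMILES for the carboxylic acid motif — none present.
Groups that are present: 1 aldehyde, 1 amide.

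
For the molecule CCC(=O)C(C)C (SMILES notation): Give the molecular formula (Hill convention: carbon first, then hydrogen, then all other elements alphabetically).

C6H12O

Walk through each heavy atom and fill implicit hydrogens from standard valence (C 4, N 3, O 2, S 2, halogen 1):
  atom 1: C, bond orders sum to 1 (valence 4) → 3 H
  atom 2: C, bond orders sum to 2 (valence 4) → 2 H
  atom 3: C, bond orders sum to 4 (valence 4) → 0 H
  atom 4: O, bond orders sum to 2 (valence 2) → 0 H
  atom 5: C, bond orders sum to 3 (valence 4) → 1 H
  atom 6: C, bond orders sum to 1 (valence 4) → 3 H
  atom 7: C, bond orders sum to 1 (valence 4) → 3 H
Totals → C:6, H:12, O:1.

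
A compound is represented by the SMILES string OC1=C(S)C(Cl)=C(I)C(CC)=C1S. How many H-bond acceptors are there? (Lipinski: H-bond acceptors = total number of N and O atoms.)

N atoms: 0; O atoms: 1.
Lipinski HBA = 0 + 1 = 1.

1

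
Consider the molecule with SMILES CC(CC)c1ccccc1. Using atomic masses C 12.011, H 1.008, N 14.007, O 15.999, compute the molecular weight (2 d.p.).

134.22 g/mol

First, the molecular formula is C10H14 (counting implicit H from valence).
  C: 10 × 12.011 = 120.110
  H: 14 × 1.008 = 14.112
Sum: 10×12.011 + 14×1.008 = 134.222 → 134.22 g/mol.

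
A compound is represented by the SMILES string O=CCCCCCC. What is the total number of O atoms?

Scan the SMILES for O atoms (remember two-letter symbols like Cl and Br are single atoms).
Oxygen count: 1.

1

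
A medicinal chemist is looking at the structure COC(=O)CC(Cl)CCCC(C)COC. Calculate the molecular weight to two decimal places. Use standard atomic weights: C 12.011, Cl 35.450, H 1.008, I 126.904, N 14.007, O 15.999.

236.74 g/mol

First, the molecular formula is C11H21ClO3 (counting implicit H from valence).
  C: 11 × 12.011 = 132.121
  Cl: 1 × 35.450 = 35.450
  H: 21 × 1.008 = 21.168
  O: 3 × 15.999 = 47.997
Sum: 11×12.011 + 1×35.450 + 21×1.008 + 3×15.999 = 236.736 → 236.74 g/mol.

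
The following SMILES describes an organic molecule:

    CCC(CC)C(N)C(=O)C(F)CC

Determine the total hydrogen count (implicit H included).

20

Walk through each heavy atom and fill implicit hydrogens from standard valence (C 4, N 3, O 2, S 2, halogen 1):
  atom 1: C, bond orders sum to 1 (valence 4) → 3 H
  atom 2: C, bond orders sum to 2 (valence 4) → 2 H
  atom 3: C, bond orders sum to 3 (valence 4) → 1 H
  atom 4: C, bond orders sum to 2 (valence 4) → 2 H
  atom 5: C, bond orders sum to 1 (valence 4) → 3 H
  atom 6: C, bond orders sum to 3 (valence 4) → 1 H
  atom 7: N, bond orders sum to 1 (valence 3) → 2 H
  atom 8: C, bond orders sum to 4 (valence 4) → 0 H
  atom 9: O, bond orders sum to 2 (valence 2) → 0 H
  atom 10: C, bond orders sum to 3 (valence 4) → 1 H
  atom 11: F (halogen, monovalent) → 0 H
  atom 12: C, bond orders sum to 2 (valence 4) → 2 H
  atom 13: C, bond orders sum to 1 (valence 4) → 3 H
Total hydrogens: 20.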